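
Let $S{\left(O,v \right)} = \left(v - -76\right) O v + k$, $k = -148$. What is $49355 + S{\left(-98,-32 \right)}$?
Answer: $187191$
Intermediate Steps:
$S{\left(O,v \right)} = -148 + O v \left(76 + v\right)$ ($S{\left(O,v \right)} = \left(v - -76\right) O v - 148 = \left(v + 76\right) O v - 148 = \left(76 + v\right) O v - 148 = O \left(76 + v\right) v - 148 = O v \left(76 + v\right) - 148 = -148 + O v \left(76 + v\right)$)
$49355 + S{\left(-98,-32 \right)} = 49355 - \left(148 - 238336 + 100352\right) = 49355 - -137836 = 49355 + 137836 = 187191$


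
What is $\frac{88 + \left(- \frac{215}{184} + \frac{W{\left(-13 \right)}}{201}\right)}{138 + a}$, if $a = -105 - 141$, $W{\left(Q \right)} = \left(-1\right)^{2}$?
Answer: $- \frac{3211561}{3994272} \approx -0.80404$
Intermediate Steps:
$W{\left(Q \right)} = 1$
$a = -246$
$\frac{88 + \left(- \frac{215}{184} + \frac{W{\left(-13 \right)}}{201}\right)}{138 + a} = \frac{88 + \left(- \frac{215}{184} + 1 \cdot \frac{1}{201}\right)}{138 - 246} = \frac{88 + \left(\left(-215\right) \frac{1}{184} + 1 \cdot \frac{1}{201}\right)}{-108} = \left(88 + \left(- \frac{215}{184} + \frac{1}{201}\right)\right) \left(- \frac{1}{108}\right) = \left(88 - \frac{43031}{36984}\right) \left(- \frac{1}{108}\right) = \frac{3211561}{36984} \left(- \frac{1}{108}\right) = - \frac{3211561}{3994272}$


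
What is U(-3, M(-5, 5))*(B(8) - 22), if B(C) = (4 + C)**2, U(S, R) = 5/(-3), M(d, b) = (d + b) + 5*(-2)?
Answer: -610/3 ≈ -203.33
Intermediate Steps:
M(d, b) = -10 + b + d (M(d, b) = (b + d) - 10 = -10 + b + d)
U(S, R) = -5/3 (U(S, R) = 5*(-1/3) = -5/3)
U(-3, M(-5, 5))*(B(8) - 22) = -5*((4 + 8)**2 - 22)/3 = -5*(12**2 - 22)/3 = -5*(144 - 22)/3 = -5/3*122 = -610/3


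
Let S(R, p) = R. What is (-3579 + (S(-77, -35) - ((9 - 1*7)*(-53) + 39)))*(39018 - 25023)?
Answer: -50228055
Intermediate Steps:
(-3579 + (S(-77, -35) - ((9 - 1*7)*(-53) + 39)))*(39018 - 25023) = (-3579 + (-77 - ((9 - 1*7)*(-53) + 39)))*(39018 - 25023) = (-3579 + (-77 - ((9 - 7)*(-53) + 39)))*13995 = (-3579 + (-77 - (2*(-53) + 39)))*13995 = (-3579 + (-77 - (-106 + 39)))*13995 = (-3579 + (-77 - 1*(-67)))*13995 = (-3579 + (-77 + 67))*13995 = (-3579 - 10)*13995 = -3589*13995 = -50228055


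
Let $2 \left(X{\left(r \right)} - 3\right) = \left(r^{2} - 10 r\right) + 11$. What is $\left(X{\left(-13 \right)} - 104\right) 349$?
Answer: $18846$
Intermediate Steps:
$X{\left(r \right)} = \frac{17}{2} + \frac{r^{2}}{2} - 5 r$ ($X{\left(r \right)} = 3 + \frac{\left(r^{2} - 10 r\right) + 11}{2} = 3 + \frac{11 + r^{2} - 10 r}{2} = 3 + \left(\frac{11}{2} + \frac{r^{2}}{2} - 5 r\right) = \frac{17}{2} + \frac{r^{2}}{2} - 5 r$)
$\left(X{\left(-13 \right)} - 104\right) 349 = \left(\left(\frac{17}{2} + \frac{\left(-13\right)^{2}}{2} - -65\right) - 104\right) 349 = \left(\left(\frac{17}{2} + \frac{1}{2} \cdot 169 + 65\right) - 104\right) 349 = \left(\left(\frac{17}{2} + \frac{169}{2} + 65\right) - 104\right) 349 = \left(158 - 104\right) 349 = 54 \cdot 349 = 18846$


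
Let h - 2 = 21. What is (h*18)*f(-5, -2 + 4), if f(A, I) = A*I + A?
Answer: -6210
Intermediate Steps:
h = 23 (h = 2 + 21 = 23)
f(A, I) = A + A*I
(h*18)*f(-5, -2 + 4) = (23*18)*(-5*(1 + (-2 + 4))) = 414*(-5*(1 + 2)) = 414*(-5*3) = 414*(-15) = -6210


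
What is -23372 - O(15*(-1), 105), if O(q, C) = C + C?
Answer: -23582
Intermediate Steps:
O(q, C) = 2*C
-23372 - O(15*(-1), 105) = -23372 - 2*105 = -23372 - 1*210 = -23372 - 210 = -23582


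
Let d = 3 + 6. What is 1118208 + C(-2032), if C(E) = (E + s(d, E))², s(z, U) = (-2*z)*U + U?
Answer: 1058148352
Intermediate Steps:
d = 9
s(z, U) = U - 2*U*z (s(z, U) = -2*U*z + U = U - 2*U*z)
C(E) = 256*E² (C(E) = (E + E*(1 - 2*9))² = (E + E*(1 - 18))² = (E + E*(-17))² = (E - 17*E)² = (-16*E)² = 256*E²)
1118208 + C(-2032) = 1118208 + 256*(-2032)² = 1118208 + 256*4129024 = 1118208 + 1057030144 = 1058148352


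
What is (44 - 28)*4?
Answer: 64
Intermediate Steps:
(44 - 28)*4 = 16*4 = 64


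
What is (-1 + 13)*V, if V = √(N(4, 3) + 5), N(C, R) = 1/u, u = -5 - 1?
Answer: 2*√174 ≈ 26.382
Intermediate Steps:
u = -6
N(C, R) = -⅙ (N(C, R) = 1/(-6) = -⅙)
V = √174/6 (V = √(-⅙ + 5) = √(29/6) = √174/6 ≈ 2.1985)
(-1 + 13)*V = (-1 + 13)*(√174/6) = 12*(√174/6) = 2*√174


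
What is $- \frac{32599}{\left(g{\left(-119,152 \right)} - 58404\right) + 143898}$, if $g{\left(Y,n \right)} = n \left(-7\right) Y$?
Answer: $- \frac{32599}{212110} \approx -0.15369$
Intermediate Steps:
$g{\left(Y,n \right)} = - 7 Y n$ ($g{\left(Y,n \right)} = - 7 n Y = - 7 Y n$)
$- \frac{32599}{\left(g{\left(-119,152 \right)} - 58404\right) + 143898} = - \frac{32599}{\left(\left(-7\right) \left(-119\right) 152 - 58404\right) + 143898} = - \frac{32599}{\left(126616 - 58404\right) + 143898} = - \frac{32599}{68212 + 143898} = - \frac{32599}{212110}$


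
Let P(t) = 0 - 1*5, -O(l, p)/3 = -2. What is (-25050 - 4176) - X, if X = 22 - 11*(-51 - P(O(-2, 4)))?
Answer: -29754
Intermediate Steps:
O(l, p) = 6 (O(l, p) = -3*(-2) = 6)
P(t) = -5 (P(t) = 0 - 5 = -5)
X = 528 (X = 22 - 11*(-51 - 1*(-5)) = 22 - 11*(-51 + 5) = 22 - 11*(-46) = 22 + 506 = 528)
(-25050 - 4176) - X = (-25050 - 4176) - 1*528 = -29226 - 528 = -29754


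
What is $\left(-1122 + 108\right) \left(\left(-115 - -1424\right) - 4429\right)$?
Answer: $3163680$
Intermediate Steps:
$\left(-1122 + 108\right) \left(\left(-115 - -1424\right) - 4429\right) = - 1014 \left(\left(-115 + 1424\right) - 4429\right) = - 1014 \left(1309 - 4429\right) = \left(-1014\right) \left(-3120\right) = 3163680$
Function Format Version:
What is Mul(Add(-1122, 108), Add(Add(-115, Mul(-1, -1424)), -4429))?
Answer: 3163680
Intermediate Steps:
Mul(Add(-1122, 108), Add(Add(-115, Mul(-1, -1424)), -4429)) = Mul(-1014, Add(Add(-115, 1424), -4429)) = Mul(-1014, Add(1309, -4429)) = Mul(-1014, -3120) = 3163680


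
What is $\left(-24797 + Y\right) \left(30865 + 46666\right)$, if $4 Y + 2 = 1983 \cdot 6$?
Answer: $-1691959013$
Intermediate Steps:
$Y = 2974$ ($Y = - \frac{1}{2} + \frac{1983 \cdot 6}{4} = - \frac{1}{2} + \frac{1}{4} \cdot 11898 = - \frac{1}{2} + \frac{5949}{2} = 2974$)
$\left(-24797 + Y\right) \left(30865 + 46666\right) = \left(-24797 + 2974\right) \left(30865 + 46666\right) = \left(-21823\right) 77531 = -1691959013$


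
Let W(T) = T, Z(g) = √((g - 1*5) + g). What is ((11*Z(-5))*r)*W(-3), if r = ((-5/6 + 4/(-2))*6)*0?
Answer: 0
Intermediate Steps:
Z(g) = √(-5 + 2*g) (Z(g) = √((g - 5) + g) = √((-5 + g) + g) = √(-5 + 2*g))
r = 0 (r = ((-5*⅙ + 4*(-½))*6)*0 = ((-⅚ - 2)*6)*0 = -17/6*6*0 = -17*0 = 0)
((11*Z(-5))*r)*W(-3) = ((11*√(-5 + 2*(-5)))*0)*(-3) = ((11*√(-5 - 10))*0)*(-3) = ((11*√(-15))*0)*(-3) = ((11*(I*√15))*0)*(-3) = ((11*I*√15)*0)*(-3) = 0*(-3) = 0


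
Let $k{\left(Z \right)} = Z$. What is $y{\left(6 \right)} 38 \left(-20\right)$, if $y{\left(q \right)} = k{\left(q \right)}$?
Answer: $-4560$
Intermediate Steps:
$y{\left(q \right)} = q$
$y{\left(6 \right)} 38 \left(-20\right) = 6 \cdot 38 \left(-20\right) = 228 \left(-20\right) = -4560$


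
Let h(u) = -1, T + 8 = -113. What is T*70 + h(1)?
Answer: -8471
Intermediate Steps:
T = -121 (T = -8 - 113 = -121)
T*70 + h(1) = -121*70 - 1 = -8470 - 1 = -8471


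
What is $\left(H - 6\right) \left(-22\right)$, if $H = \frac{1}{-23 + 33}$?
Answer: $\frac{649}{5} \approx 129.8$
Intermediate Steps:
$H = \frac{1}{10} \approx 0.1$
$\left(H - 6\right) \left(-22\right) = \left(\frac{1}{10} - 6\right) \left(-22\right) = \left(- \frac{59}{10}\right) \left(-22\right) = \frac{649}{5}$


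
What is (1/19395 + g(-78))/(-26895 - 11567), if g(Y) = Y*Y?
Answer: -117999181/745970490 ≈ -0.15818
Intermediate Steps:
g(Y) = Y²
(1/19395 + g(-78))/(-26895 - 11567) = (1/19395 + (-78)²)/(-26895 - 11567) = (1/19395 + 6084)/(-38462) = (117999181/19395)*(-1/38462) = -117999181/745970490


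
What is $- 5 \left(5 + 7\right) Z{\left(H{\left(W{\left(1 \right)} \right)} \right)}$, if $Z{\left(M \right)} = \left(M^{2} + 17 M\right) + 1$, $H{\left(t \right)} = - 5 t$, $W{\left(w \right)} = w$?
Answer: $3540$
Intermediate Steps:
$Z{\left(M \right)} = 1 + M^{2} + 17 M$
$- 5 \left(5 + 7\right) Z{\left(H{\left(W{\left(1 \right)} \right)} \right)} = - 5 \left(5 + 7\right) \left(1 + \left(\left(-5\right) 1\right)^{2} + 17 \left(\left(-5\right) 1\right)\right) = \left(-5\right) 12 \left(1 + \left(-5\right)^{2} + 17 \left(-5\right)\right) = - 60 \left(1 + 25 - 85\right) = \left(-60\right) \left(-59\right) = 3540$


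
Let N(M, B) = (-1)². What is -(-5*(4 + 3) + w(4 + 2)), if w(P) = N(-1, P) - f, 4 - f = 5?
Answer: 33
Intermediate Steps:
N(M, B) = 1
f = -1 (f = 4 - 1*5 = 4 - 5 = -1)
w(P) = 2 (w(P) = 1 - 1*(-1) = 1 + 1 = 2)
-(-5*(4 + 3) + w(4 + 2)) = -(-5*(4 + 3) + 2) = -(-5*7 + 2) = -(-35 + 2) = -1*(-33) = 33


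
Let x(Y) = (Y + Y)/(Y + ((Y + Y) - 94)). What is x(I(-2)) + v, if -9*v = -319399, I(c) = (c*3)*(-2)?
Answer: 9262463/261 ≈ 35488.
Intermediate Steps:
I(c) = -6*c (I(c) = (3*c)*(-2) = -6*c)
v = 319399/9 (v = -⅑*(-319399) = 319399/9 ≈ 35489.)
x(Y) = 2*Y/(-94 + 3*Y) (x(Y) = (2*Y)/(Y + (2*Y - 94)) = (2*Y)/(Y + (-94 + 2*Y)) = (2*Y)/(-94 + 3*Y) = 2*Y/(-94 + 3*Y))
x(I(-2)) + v = 2*(-6*(-2))/(-94 + 3*(-6*(-2))) + 319399/9 = 2*12/(-94 + 3*12) + 319399/9 = 2*12/(-94 + 36) + 319399/9 = 2*12/(-58) + 319399/9 = 2*12*(-1/58) + 319399/9 = -12/29 + 319399/9 = 9262463/261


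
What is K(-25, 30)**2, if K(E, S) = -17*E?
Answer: 180625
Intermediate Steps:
K(-25, 30)**2 = (-17*(-25))**2 = 425**2 = 180625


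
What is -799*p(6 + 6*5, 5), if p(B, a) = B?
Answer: -28764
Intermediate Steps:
-799*p(6 + 6*5, 5) = -799*(6 + 6*5) = -799*(6 + 30) = -799*36 = -28764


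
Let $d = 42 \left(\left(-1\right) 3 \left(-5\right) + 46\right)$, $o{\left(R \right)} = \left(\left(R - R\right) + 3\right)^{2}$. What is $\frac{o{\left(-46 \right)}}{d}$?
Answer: $\frac{3}{854} \approx 0.0035129$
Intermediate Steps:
$o{\left(R \right)} = 9$ ($o{\left(R \right)} = \left(0 + 3\right)^{2} = 3^{2} = 9$)
$d = 2562$ ($d = 42 \left(\left(-3\right) \left(-5\right) + 46\right) = 42 \left(15 + 46\right) = 42 \cdot 61 = 2562$)
$\frac{o{\left(-46 \right)}}{d} = \frac{9}{2562} = 9 \cdot \frac{1}{2562} = \frac{3}{854}$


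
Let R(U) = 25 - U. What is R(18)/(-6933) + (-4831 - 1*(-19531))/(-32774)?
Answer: -7296037/16230153 ≈ -0.44954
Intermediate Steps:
R(18)/(-6933) + (-4831 - 1*(-19531))/(-32774) = (25 - 1*18)/(-6933) + (-4831 - 1*(-19531))/(-32774) = (25 - 18)*(-1/6933) + (-4831 + 19531)*(-1/32774) = 7*(-1/6933) + 14700*(-1/32774) = -7/6933 - 1050/2341 = -7296037/16230153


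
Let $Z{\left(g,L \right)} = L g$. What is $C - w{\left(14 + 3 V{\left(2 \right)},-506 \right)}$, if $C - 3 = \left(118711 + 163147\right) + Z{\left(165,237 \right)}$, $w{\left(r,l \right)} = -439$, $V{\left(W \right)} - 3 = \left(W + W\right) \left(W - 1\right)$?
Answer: $321405$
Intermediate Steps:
$V{\left(W \right)} = 3 + 2 W \left(-1 + W\right)$ ($V{\left(W \right)} = 3 + \left(W + W\right) \left(W - 1\right) = 3 + 2 W \left(-1 + W\right)$)
$C = 320966$ ($C = 3 + \left(\left(118711 + 163147\right) + 237 \cdot 165\right) = 3 + \left(281858 + 39105\right) = 3 + 320963 = 320966$)
$C - w{\left(14 + 3 V{\left(2 \right)},-506 \right)} = 320966 - -439 = 320966 + 439 = 321405$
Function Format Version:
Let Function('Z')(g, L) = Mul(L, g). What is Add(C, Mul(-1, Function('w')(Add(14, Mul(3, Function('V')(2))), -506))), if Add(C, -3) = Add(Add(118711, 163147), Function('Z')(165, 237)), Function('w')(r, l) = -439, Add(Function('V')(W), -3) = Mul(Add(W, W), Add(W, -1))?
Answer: 321405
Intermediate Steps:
Function('V')(W) = Add(3, Mul(2, W, Add(-1, W))) (Function('V')(W) = Add(3, Mul(Add(W, W), Add(W, -1))) = Add(3, Mul(Mul(2, W), Add(-1, W))) = Add(3, Mul(2, W, Add(-1, W))))
C = 320966 (C = Add(3, Add(Add(118711, 163147), Mul(237, 165))) = Add(3, Add(281858, 39105)) = Add(3, 320963) = 320966)
Add(C, Mul(-1, Function('w')(Add(14, Mul(3, Function('V')(2))), -506))) = Add(320966, Mul(-1, -439)) = Add(320966, 439) = 321405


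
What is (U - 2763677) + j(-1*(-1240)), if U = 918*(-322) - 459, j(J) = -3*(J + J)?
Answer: -3067172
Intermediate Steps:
j(J) = -6*J
U = -296055 (U = -295596 - 459 = -296055)
(U - 2763677) + j(-1*(-1240)) = (-296055 - 2763677) - (-6)*(-1240) = -3059732 - 6*1240 = -3059732 - 7440 = -3067172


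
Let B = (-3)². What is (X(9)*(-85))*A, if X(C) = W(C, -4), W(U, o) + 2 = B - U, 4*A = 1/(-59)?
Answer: -85/118 ≈ -0.72034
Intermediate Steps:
B = 9
A = -1/236 (A = (¼)/(-59) = (¼)*(-1/59) = -1/236 ≈ -0.0042373)
W(U, o) = 7 - U (W(U, o) = -2 + (9 - U) = 7 - U)
X(C) = 7 - C
(X(9)*(-85))*A = ((7 - 1*9)*(-85))*(-1/236) = ((7 - 9)*(-85))*(-1/236) = -2*(-85)*(-1/236) = 170*(-1/236) = -85/118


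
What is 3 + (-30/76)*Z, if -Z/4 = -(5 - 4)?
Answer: 27/19 ≈ 1.4211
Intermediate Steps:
Z = 4 (Z = -(-4)*(5 - 4) = -(-4) = -4*(-1) = 4)
3 + (-30/76)*Z = 3 - 30/76*4 = 3 - 30*1/76*4 = 3 - 15/38*4 = 3 - 30/19 = 27/19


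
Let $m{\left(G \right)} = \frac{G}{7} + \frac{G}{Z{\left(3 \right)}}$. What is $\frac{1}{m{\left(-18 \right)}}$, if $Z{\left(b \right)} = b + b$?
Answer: $- \frac{7}{39} \approx -0.17949$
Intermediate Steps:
$Z{\left(b \right)} = 2 b$
$m{\left(G \right)} = \frac{13 G}{42}$ ($m{\left(G \right)} = \frac{G}{7} + \frac{G}{2 \cdot 3} = G \frac{1}{7} + \frac{G}{6} = \frac{G}{7} + G \frac{1}{6} = \frac{G}{7} + \frac{G}{6} = \frac{13 G}{42}$)
$\frac{1}{m{\left(-18 \right)}} = \frac{1}{\frac{13}{42} \left(-18\right)} = \frac{1}{- \frac{39}{7}} = - \frac{7}{39}$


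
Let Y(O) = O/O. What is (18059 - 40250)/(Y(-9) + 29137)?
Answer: -22191/29138 ≈ -0.76158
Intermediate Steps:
Y(O) = 1
(18059 - 40250)/(Y(-9) + 29137) = (18059 - 40250)/(1 + 29137) = -22191/29138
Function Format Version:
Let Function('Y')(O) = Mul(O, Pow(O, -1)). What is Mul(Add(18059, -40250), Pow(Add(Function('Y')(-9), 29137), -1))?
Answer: Rational(-22191, 29138) ≈ -0.76158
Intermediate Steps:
Function('Y')(O) = 1
Mul(Add(18059, -40250), Pow(Add(Function('Y')(-9), 29137), -1)) = Mul(Add(18059, -40250), Pow(Add(1, 29137), -1)) = Mul(-22191, Pow(29138, -1)) = Mul(-22191, Rational(1, 29138)) = Rational(-22191, 29138)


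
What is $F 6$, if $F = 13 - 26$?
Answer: $-78$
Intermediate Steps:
$F = -13$
$F 6 = \left(-13\right) 6 = -78$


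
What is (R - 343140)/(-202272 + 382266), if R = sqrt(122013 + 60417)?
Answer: -57190/29999 + sqrt(20270)/59998 ≈ -1.9040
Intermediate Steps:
R = 3*sqrt(20270) (R = sqrt(182430) = 3*sqrt(20270) ≈ 427.12)
(R - 343140)/(-202272 + 382266) = (3*sqrt(20270) - 343140)/(-202272 + 382266) = (-343140 + 3*sqrt(20270))/179994 = (-343140 + 3*sqrt(20270))*(1/179994) = -57190/29999 + sqrt(20270)/59998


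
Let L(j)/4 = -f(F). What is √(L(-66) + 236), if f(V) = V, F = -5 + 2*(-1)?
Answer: 2*√66 ≈ 16.248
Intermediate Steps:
F = -7 (F = -5 - 2 = -7)
L(j) = 28 (L(j) = 4*(-1*(-7)) = 4*7 = 28)
√(L(-66) + 236) = √(28 + 236) = √264 = 2*√66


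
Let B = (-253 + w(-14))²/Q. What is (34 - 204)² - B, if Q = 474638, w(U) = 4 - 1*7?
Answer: 6858486332/237319 ≈ 28900.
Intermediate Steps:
w(U) = -3 (w(U) = 4 - 7 = -3)
B = 32768/237319 (B = (-253 - 3)²/474638 = (-256)²*(1/474638) = 65536*(1/474638) = 32768/237319 ≈ 0.13808)
(34 - 204)² - B = (34 - 204)² - 1*32768/237319 = (-170)² - 32768/237319 = 28900 - 32768/237319 = 6858486332/237319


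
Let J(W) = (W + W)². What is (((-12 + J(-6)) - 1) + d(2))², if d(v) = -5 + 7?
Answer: 17689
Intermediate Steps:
J(W) = 4*W² (J(W) = (2*W)² = 4*W²)
d(v) = 2
(((-12 + J(-6)) - 1) + d(2))² = (((-12 + 4*(-6)²) - 1) + 2)² = (((-12 + 4*36) - 1) + 2)² = (((-12 + 144) - 1) + 2)² = ((132 - 1) + 2)² = (131 + 2)² = 133² = 17689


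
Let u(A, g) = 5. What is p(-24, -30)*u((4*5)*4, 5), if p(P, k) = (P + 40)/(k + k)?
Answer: -4/3 ≈ -1.3333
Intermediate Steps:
p(P, k) = (40 + P)/(2*k) (p(P, k) = (40 + P)/((2*k)) = (40 + P)*(1/(2*k)) = (40 + P)/(2*k))
p(-24, -30)*u((4*5)*4, 5) = ((1/2)*(40 - 24)/(-30))*5 = ((1/2)*(-1/30)*16)*5 = -4/15*5 = -4/3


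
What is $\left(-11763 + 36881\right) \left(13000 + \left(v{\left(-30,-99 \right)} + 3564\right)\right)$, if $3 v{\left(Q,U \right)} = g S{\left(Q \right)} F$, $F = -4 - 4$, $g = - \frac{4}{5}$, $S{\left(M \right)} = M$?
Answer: $414447000$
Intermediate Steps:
$g = - \frac{4}{5}$ ($g = \left(-4\right) \frac{1}{5} = - \frac{4}{5} \approx -0.8$)
$F = -8$
$v{\left(Q,U \right)} = \frac{32 Q}{15}$ ($v{\left(Q,U \right)} = \frac{- \frac{4 Q}{5} \left(-8\right)}{3} = \frac{\frac{32}{5} Q}{3} = \frac{32 Q}{15}$)
$\left(-11763 + 36881\right) \left(13000 + \left(v{\left(-30,-99 \right)} + 3564\right)\right) = \left(-11763 + 36881\right) \left(13000 + \left(\frac{32}{15} \left(-30\right) + 3564\right)\right) = 25118 \left(13000 + \left(-64 + 3564\right)\right) = 25118 \left(13000 + 3500\right) = 25118 \cdot 16500 = 414447000$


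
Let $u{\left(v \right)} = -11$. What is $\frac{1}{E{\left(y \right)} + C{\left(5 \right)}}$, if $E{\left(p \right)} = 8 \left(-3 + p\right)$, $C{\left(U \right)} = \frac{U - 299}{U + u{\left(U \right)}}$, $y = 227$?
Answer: $\frac{1}{1841} \approx 0.00054318$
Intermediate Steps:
$C{\left(U \right)} = \frac{-299 + U}{-11 + U}$ ($C{\left(U \right)} = \frac{U - 299}{U - 11} = \frac{-299 + U}{-11 + U}$)
$E{\left(p \right)} = -24 + 8 p$
$\frac{1}{E{\left(y \right)} + C{\left(5 \right)}} = \frac{1}{\left(-24 + 8 \cdot 227\right) + \frac{-299 + 5}{-11 + 5}} = \frac{1}{\left(-24 + 1816\right) + \frac{1}{-6} \left(-294\right)} = \frac{1}{1792 - -49} = \frac{1}{1792 + 49} = \frac{1}{1841}$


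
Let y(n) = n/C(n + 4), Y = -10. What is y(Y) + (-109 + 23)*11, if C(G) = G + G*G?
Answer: -2839/3 ≈ -946.33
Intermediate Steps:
C(G) = G + G²
y(n) = n/((4 + n)*(5 + n)) (y(n) = n/(((n + 4)*(1 + (n + 4)))) = n/(((4 + n)*(1 + (4 + n)))) = n/(((4 + n)*(5 + n))) = n*(1/((4 + n)*(5 + n))) = n/((4 + n)*(5 + n)))
y(Y) + (-109 + 23)*11 = -10/((4 - 10)*(5 - 10)) + (-109 + 23)*11 = -10/(-6*(-5)) - 86*11 = -10*(-⅙)*(-⅕) - 946 = -⅓ - 946 = -2839/3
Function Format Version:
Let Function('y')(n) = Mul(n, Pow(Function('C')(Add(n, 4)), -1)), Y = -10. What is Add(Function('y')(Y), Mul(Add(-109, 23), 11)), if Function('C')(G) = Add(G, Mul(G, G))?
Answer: Rational(-2839, 3) ≈ -946.33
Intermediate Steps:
Function('C')(G) = Add(G, Pow(G, 2))
Function('y')(n) = Mul(n, Pow(Add(4, n), -1), Pow(Add(5, n), -1)) (Function('y')(n) = Mul(n, Pow(Mul(Add(n, 4), Add(1, Add(n, 4))), -1)) = Mul(n, Pow(Mul(Add(4, n), Add(1, Add(4, n))), -1)) = Mul(n, Pow(Mul(Add(4, n), Add(5, n)), -1)) = Mul(n, Mul(Pow(Add(4, n), -1), Pow(Add(5, n), -1))) = Mul(n, Pow(Add(4, n), -1), Pow(Add(5, n), -1)))
Add(Function('y')(Y), Mul(Add(-109, 23), 11)) = Add(Mul(-10, Pow(Add(4, -10), -1), Pow(Add(5, -10), -1)), Mul(Add(-109, 23), 11)) = Add(Mul(-10, Pow(-6, -1), Pow(-5, -1)), Mul(-86, 11)) = Add(Mul(-10, Rational(-1, 6), Rational(-1, 5)), -946) = Add(Rational(-1, 3), -946) = Rational(-2839, 3)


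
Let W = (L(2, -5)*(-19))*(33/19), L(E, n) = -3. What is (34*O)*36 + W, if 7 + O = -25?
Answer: -39069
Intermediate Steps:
O = -32 (O = -7 - 25 = -32)
W = 99 (W = (-3*(-19))*(33/19) = 57*(33*(1/19)) = 57*(33/19) = 99)
(34*O)*36 + W = (34*(-32))*36 + 99 = -1088*36 + 99 = -39168 + 99 = -39069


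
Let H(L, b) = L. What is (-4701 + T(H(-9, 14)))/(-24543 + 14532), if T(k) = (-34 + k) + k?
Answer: 4753/10011 ≈ 0.47478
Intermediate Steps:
T(k) = -34 + 2*k
(-4701 + T(H(-9, 14)))/(-24543 + 14532) = (-4701 + (-34 + 2*(-9)))/(-24543 + 14532) = (-4701 + (-34 - 18))/(-10011) = (-4701 - 52)*(-1/10011) = -4753*(-1/10011) = 4753/10011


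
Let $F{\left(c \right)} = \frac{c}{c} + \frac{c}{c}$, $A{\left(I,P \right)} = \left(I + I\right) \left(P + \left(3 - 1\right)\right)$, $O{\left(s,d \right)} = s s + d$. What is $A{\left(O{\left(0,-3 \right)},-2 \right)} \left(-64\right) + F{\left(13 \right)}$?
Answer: $2$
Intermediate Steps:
$O{\left(s,d \right)} = d + s^{2}$ ($O{\left(s,d \right)} = s^{2} + d = d + s^{2}$)
$A{\left(I,P \right)} = 2 I \left(2 + P\right)$ ($A{\left(I,P \right)} = 2 I \left(P + \left(3 - 1\right)\right) = 2 I \left(P + 2\right) = 2 I \left(2 + P\right)$)
$F{\left(c \right)} = 2$ ($F{\left(c \right)} = 1 + 1 = 2$)
$A{\left(O{\left(0,-3 \right)},-2 \right)} \left(-64\right) + F{\left(13 \right)} = 2 \left(-3 + 0^{2}\right) \left(2 - 2\right) \left(-64\right) + 2 = 2 \left(-3 + 0\right) 0 \left(-64\right) + 2 = 2 \left(-3\right) 0 \left(-64\right) + 2 = 0 \left(-64\right) + 2 = 0 + 2 = 2$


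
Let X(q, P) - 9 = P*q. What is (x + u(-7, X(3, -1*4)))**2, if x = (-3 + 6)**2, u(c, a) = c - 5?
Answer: 9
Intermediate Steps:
X(q, P) = 9 + P*q
u(c, a) = -5 + c
x = 9 (x = 3**2 = 9)
(x + u(-7, X(3, -1*4)))**2 = (9 + (-5 - 7))**2 = (9 - 12)**2 = (-3)**2 = 9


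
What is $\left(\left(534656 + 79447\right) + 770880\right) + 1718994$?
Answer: $3103977$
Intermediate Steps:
$\left(\left(534656 + 79447\right) + 770880\right) + 1718994 = \left(614103 + 770880\right) + 1718994 = 1384983 + 1718994 = 3103977$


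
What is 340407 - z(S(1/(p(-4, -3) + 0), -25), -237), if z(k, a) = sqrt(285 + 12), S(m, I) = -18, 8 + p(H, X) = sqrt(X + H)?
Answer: 340407 - 3*sqrt(33) ≈ 3.4039e+5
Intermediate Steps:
p(H, X) = -8 + sqrt(H + X) (p(H, X) = -8 + sqrt(X + H) = -8 + sqrt(H + X))
z(k, a) = 3*sqrt(33) (z(k, a) = sqrt(297) = 3*sqrt(33))
340407 - z(S(1/(p(-4, -3) + 0), -25), -237) = 340407 - 3*sqrt(33)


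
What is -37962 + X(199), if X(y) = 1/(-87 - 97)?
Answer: -6985009/184 ≈ -37962.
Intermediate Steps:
X(y) = -1/184 (X(y) = 1/(-184) = -1/184)
-37962 + X(199) = -37962 - 1/184 = -6985009/184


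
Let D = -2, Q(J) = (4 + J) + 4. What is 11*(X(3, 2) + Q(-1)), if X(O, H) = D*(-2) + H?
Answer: 143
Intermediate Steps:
Q(J) = 8 + J
X(O, H) = 4 + H (X(O, H) = -2*(-2) + H = 4 + H)
11*(X(3, 2) + Q(-1)) = 11*((4 + 2) + (8 - 1)) = 11*(6 + 7) = 11*13 = 143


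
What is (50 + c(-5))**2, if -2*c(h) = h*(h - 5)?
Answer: 625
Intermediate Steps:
c(h) = -h*(-5 + h)/2 (c(h) = -h*(h - 5)/2 = -h*(-5 + h)/2)
(50 + c(-5))**2 = (50 + (1/2)*(-5)*(5 - 1*(-5)))**2 = (50 + (1/2)*(-5)*(5 + 5))**2 = (50 + (1/2)*(-5)*10)**2 = (50 - 25)**2 = 25**2 = 625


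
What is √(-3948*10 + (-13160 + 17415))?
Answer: 5*I*√1409 ≈ 187.68*I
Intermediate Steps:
√(-3948*10 + (-13160 + 17415)) = √(-39480 + 4255) = √(-35225) = 5*I*√1409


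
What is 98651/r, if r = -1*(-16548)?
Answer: 14093/2364 ≈ 5.9615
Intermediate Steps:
r = 16548
98651/r = 98651/16548 = 98651*(1/16548) = 14093/2364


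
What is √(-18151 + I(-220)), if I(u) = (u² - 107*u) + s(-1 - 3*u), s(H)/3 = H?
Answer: √55766 ≈ 236.15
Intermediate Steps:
s(H) = 3*H
I(u) = -3 + u² - 116*u (I(u) = (u² - 107*u) + 3*(-1 - 3*u) = (u² - 107*u) + (-3 - 9*u) = -3 + u² - 116*u)
√(-18151 + I(-220)) = √(-18151 + (-3 + (-220)² - 116*(-220))) = √(-18151 + (-3 + 48400 + 25520)) = √(-18151 + 73917) = √55766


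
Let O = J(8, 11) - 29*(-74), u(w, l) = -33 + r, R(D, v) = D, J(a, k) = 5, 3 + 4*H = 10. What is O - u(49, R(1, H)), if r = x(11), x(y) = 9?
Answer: 2175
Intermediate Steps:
r = 9
H = 7/4 (H = -¾ + (¼)*10 = -¾ + 5/2 = 7/4 ≈ 1.7500)
u(w, l) = -24 (u(w, l) = -33 + 9 = -24)
O = 2151 (O = 5 - 29*(-74) = 5 + 2146 = 2151)
O - u(49, R(1, H)) = 2151 - 1*(-24) = 2151 + 24 = 2175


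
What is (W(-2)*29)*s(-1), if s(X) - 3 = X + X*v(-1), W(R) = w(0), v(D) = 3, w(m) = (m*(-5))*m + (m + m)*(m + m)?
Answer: 0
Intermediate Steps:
w(m) = -m² (w(m) = (-5*m)*m + (2*m)*(2*m) = -5*m² + 4*m² = -m²)
W(R) = 0 (W(R) = -1*0² = -1*0 = 0)
s(X) = 3 + 4*X (s(X) = 3 + (X + X*3) = 3 + (X + 3*X) = 3 + 4*X)
(W(-2)*29)*s(-1) = (0*29)*(3 + 4*(-1)) = 0*(3 - 4) = 0*(-1) = 0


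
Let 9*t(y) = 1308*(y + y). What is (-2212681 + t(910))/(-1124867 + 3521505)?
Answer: -5844523/7189914 ≈ -0.81288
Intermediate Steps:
t(y) = 872*y/3 (t(y) = (1308*(y + y))/9 = (1308*(2*y))/9 = (2616*y)/9 = 872*y/3)
(-2212681 + t(910))/(-1124867 + 3521505) = (-2212681 + (872/3)*910)/(-1124867 + 3521505) = (-2212681 + 793520/3)/2396638 = -5844523/3*1/2396638 = -5844523/7189914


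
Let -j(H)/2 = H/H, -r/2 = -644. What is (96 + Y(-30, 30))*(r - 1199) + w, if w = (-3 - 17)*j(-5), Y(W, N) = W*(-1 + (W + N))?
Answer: 11254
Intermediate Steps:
r = 1288 (r = -2*(-644) = 1288)
Y(W, N) = W*(-1 + N + W) (Y(W, N) = W*(-1 + (N + W)) = W*(-1 + N + W))
j(H) = -2 (j(H) = -2*H/H = -2*1 = -2)
w = 40 (w = (-3 - 17)*(-2) = -20*(-2) = 40)
(96 + Y(-30, 30))*(r - 1199) + w = (96 - 30*(-1 + 30 - 30))*(1288 - 1199) + 40 = (96 - 30*(-1))*89 + 40 = (96 + 30)*89 + 40 = 126*89 + 40 = 11214 + 40 = 11254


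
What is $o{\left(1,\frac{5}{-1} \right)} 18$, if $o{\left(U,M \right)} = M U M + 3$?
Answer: $504$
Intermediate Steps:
$o{\left(U,M \right)} = 3 + U M^{2}$ ($o{\left(U,M \right)} = U M^{2} + 3 = 3 + U M^{2}$)
$o{\left(1,\frac{5}{-1} \right)} 18 = \left(3 + 1 \left(\frac{5}{-1}\right)^{2}\right) 18 = \left(3 + 1 \left(5 \left(-1\right)\right)^{2}\right) 18 = \left(3 + 1 \left(-5\right)^{2}\right) 18 = \left(3 + 1 \cdot 25\right) 18 = \left(3 + 25\right) 18 = 28 \cdot 18 = 504$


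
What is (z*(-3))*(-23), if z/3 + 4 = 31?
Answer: 5589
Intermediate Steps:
z = 81 (z = -12 + 3*31 = -12 + 93 = 81)
(z*(-3))*(-23) = (81*(-3))*(-23) = -243*(-23) = 5589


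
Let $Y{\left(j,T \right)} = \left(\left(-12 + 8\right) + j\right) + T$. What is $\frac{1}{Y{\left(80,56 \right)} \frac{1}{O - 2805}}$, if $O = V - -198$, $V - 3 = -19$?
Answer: $- \frac{2623}{132} \approx -19.871$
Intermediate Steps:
$V = -16$ ($V = 3 - 19 = -16$)
$O = 182$ ($O = -16 - -198 = -16 + 198 = 182$)
$Y{\left(j,T \right)} = -4 + T + j$ ($Y{\left(j,T \right)} = \left(-4 + j\right) + T = -4 + T + j$)
$\frac{1}{Y{\left(80,56 \right)} \frac{1}{O - 2805}} = \frac{1}{\left(-4 + 56 + 80\right) \frac{1}{182 - 2805}} = \frac{1}{132 \frac{1}{-2623}} = \frac{1}{132 \left(- \frac{1}{2623}\right)} = \frac{1}{- \frac{132}{2623}} = - \frac{2623}{132}$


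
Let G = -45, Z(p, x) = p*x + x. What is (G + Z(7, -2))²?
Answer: 3721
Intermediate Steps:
Z(p, x) = x + p*x
(G + Z(7, -2))² = (-45 - 2*(1 + 7))² = (-45 - 2*8)² = (-45 - 16)² = (-61)² = 3721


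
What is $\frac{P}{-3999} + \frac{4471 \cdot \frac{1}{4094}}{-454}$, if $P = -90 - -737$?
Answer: $- \frac{1220442901}{7432845324} \approx -0.1642$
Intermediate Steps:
$P = 647$ ($P = -90 + 737 = 647$)
$\frac{P}{-3999} + \frac{4471 \cdot \frac{1}{4094}}{-454} = \frac{647}{-3999} + \frac{4471 \cdot \frac{1}{4094}}{-454} = 647 \left(- \frac{1}{3999}\right) + 4471 \cdot \frac{1}{4094} \left(- \frac{1}{454}\right) = - \frac{647}{3999} + \frac{4471}{4094} \left(- \frac{1}{454}\right) = - \frac{647}{3999} - \frac{4471}{1858676} = - \frac{1220442901}{7432845324}$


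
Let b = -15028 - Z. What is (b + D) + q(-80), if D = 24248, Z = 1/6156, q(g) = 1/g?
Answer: 1135164841/123120 ≈ 9220.0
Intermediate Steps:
Z = 1/6156 ≈ 0.00016244
b = -92512369/6156 (b = -15028 - 1*1/6156 = -15028 - 1/6156 = -92512369/6156 ≈ -15028.)
(b + D) + q(-80) = (-92512369/6156 + 24248) + 1/(-80) = 56758319/6156 - 1/80 = 1135164841/123120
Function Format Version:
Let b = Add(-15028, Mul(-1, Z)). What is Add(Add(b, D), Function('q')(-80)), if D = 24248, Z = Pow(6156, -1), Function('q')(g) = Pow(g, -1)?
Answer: Rational(1135164841, 123120) ≈ 9220.0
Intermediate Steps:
Z = Rational(1, 6156) ≈ 0.00016244
b = Rational(-92512369, 6156) (b = Add(-15028, Mul(-1, Rational(1, 6156))) = Add(-15028, Rational(-1, 6156)) = Rational(-92512369, 6156) ≈ -15028.)
Add(Add(b, D), Function('q')(-80)) = Add(Add(Rational(-92512369, 6156), 24248), Pow(-80, -1)) = Add(Rational(56758319, 6156), Rational(-1, 80)) = Rational(1135164841, 123120)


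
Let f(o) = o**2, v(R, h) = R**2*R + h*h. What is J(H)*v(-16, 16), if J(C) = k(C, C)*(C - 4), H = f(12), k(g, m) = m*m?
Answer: -11147673600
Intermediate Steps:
v(R, h) = R**3 + h**2
k(g, m) = m**2
H = 144 (H = 12**2 = 144)
J(C) = C**2*(-4 + C) (J(C) = C**2*(C - 4) = C**2*(-4 + C))
J(H)*v(-16, 16) = (144**2*(-4 + 144))*((-16)**3 + 16**2) = (20736*140)*(-4096 + 256) = 2903040*(-3840) = -11147673600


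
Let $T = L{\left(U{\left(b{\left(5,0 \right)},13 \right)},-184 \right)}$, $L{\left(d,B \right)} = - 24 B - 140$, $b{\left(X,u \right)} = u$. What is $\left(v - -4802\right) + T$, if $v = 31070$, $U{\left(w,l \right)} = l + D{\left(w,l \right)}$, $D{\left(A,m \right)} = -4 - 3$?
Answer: $40148$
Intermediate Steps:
$D{\left(A,m \right)} = -7$
$U{\left(w,l \right)} = -7 + l$ ($U{\left(w,l \right)} = l - 7 = -7 + l$)
$L{\left(d,B \right)} = -140 - 24 B$
$T = 4276$ ($T = -140 - -4416 = -140 + 4416 = 4276$)
$\left(v - -4802\right) + T = \left(31070 - -4802\right) + 4276 = \left(31070 + 4802\right) + 4276 = 35872 + 4276 = 40148$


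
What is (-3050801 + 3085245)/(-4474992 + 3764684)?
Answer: -8611/177577 ≈ -0.048492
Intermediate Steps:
(-3050801 + 3085245)/(-4474992 + 3764684) = 34444/(-710308) = 34444*(-1/710308) = -8611/177577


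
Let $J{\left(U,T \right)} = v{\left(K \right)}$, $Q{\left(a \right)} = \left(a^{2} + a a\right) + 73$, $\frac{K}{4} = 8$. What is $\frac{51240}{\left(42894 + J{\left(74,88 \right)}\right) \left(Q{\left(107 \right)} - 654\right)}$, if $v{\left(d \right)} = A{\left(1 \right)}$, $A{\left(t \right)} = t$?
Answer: $\frac{3416}{63819181} \approx 5.3526 \cdot 10^{-5}$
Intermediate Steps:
$K = 32$ ($K = 4 \cdot 8 = 32$)
$v{\left(d \right)} = 1$
$Q{\left(a \right)} = 73 + 2 a^{2}$ ($Q{\left(a \right)} = \left(a^{2} + a^{2}\right) + 73 = 2 a^{2} + 73 = 73 + 2 a^{2}$)
$J{\left(U,T \right)} = 1$
$\frac{51240}{\left(42894 + J{\left(74,88 \right)}\right) \left(Q{\left(107 \right)} - 654\right)} = \frac{51240}{\left(42894 + 1\right) \left(\left(73 + 2 \cdot 107^{2}\right) - 654\right)} = \frac{51240}{42895 \left(\left(73 + 2 \cdot 11449\right) - 654\right)} = \frac{51240}{42895 \left(\left(73 + 22898\right) - 654\right)} = \frac{51240}{42895 \left(22971 - 654\right)} = \frac{51240}{42895 \cdot 22317} = \frac{51240}{957287715} = 51240 \cdot \frac{1}{957287715} = \frac{3416}{63819181}$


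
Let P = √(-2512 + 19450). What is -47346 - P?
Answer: -47346 - 3*√1882 ≈ -47476.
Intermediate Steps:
P = 3*√1882 (P = √16938 = 3*√1882 ≈ 130.15)
-47346 - P = -47346 - 3*√1882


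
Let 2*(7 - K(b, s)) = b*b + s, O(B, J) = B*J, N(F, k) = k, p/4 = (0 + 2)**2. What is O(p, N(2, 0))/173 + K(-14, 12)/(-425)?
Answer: 97/425 ≈ 0.22824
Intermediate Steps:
p = 16 (p = 4*(0 + 2)**2 = 4*2**2 = 4*4 = 16)
K(b, s) = 7 - s/2 - b**2/2 (K(b, s) = 7 - (b*b + s)/2 = 7 - (b**2 + s)/2 = 7 - (s + b**2)/2 = 7 + (-s/2 - b**2/2) = 7 - s/2 - b**2/2)
O(p, N(2, 0))/173 + K(-14, 12)/(-425) = (16*0)/173 + (7 - 1/2*12 - 1/2*(-14)**2)/(-425) = 0*(1/173) + (7 - 6 - 1/2*196)*(-1/425) = 0 + (7 - 6 - 98)*(-1/425) = 0 - 97*(-1/425) = 0 + 97/425 = 97/425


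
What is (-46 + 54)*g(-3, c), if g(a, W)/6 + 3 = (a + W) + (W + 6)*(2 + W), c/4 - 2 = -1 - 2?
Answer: -672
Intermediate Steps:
c = -4 (c = 8 + 4*(-1 - 2) = 8 + 4*(-3) = 8 - 12 = -4)
g(a, W) = -18 + 6*W + 6*a + 6*(2 + W)*(6 + W) (g(a, W) = -18 + 6*((a + W) + (W + 6)*(2 + W)) = -18 + 6*((W + a) + (6 + W)*(2 + W)) = -18 + 6*((W + a) + (2 + W)*(6 + W)) = -18 + 6*(W + a + (2 + W)*(6 + W)) = -18 + (6*W + 6*a + 6*(2 + W)*(6 + W)) = -18 + 6*W + 6*a + 6*(2 + W)*(6 + W))
(-46 + 54)*g(-3, c) = (-46 + 54)*(54 + 6*(-3) + 6*(-4)² + 54*(-4)) = 8*(54 - 18 + 6*16 - 216) = 8*(54 - 18 + 96 - 216) = 8*(-84) = -672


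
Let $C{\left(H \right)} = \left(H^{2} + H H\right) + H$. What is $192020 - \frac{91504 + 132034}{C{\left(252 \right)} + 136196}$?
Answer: $\frac{25294298791}{131728} \approx 1.9202 \cdot 10^{5}$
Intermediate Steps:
$C{\left(H \right)} = H + 2 H^{2}$ ($C{\left(H \right)} = \left(H^{2} + H^{2}\right) + H = 2 H^{2} + H = H + 2 H^{2}$)
$192020 - \frac{91504 + 132034}{C{\left(252 \right)} + 136196} = 192020 - \frac{91504 + 132034}{252 \left(1 + 2 \cdot 252\right) + 136196} = 192020 - \frac{223538}{252 \left(1 + 504\right) + 136196} = 192020 - \frac{223538}{252 \cdot 505 + 136196} = 192020 - \frac{223538}{127260 + 136196} = 192020 - \frac{223538}{263456} = 192020 - 223538 \cdot \frac{1}{263456} = 192020 - \frac{111769}{131728} = \frac{25294298791}{131728}$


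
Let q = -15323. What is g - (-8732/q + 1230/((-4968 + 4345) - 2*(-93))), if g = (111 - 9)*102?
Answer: 69681786410/6696151 ≈ 10406.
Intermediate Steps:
g = 10404 (g = 102*102 = 10404)
g - (-8732/q + 1230/((-4968 + 4345) - 2*(-93))) = 10404 - (-8732/(-15323) + 1230/((-4968 + 4345) - 2*(-93))) = 10404 - (-8732*(-1/15323) + 1230/(-623 + 186)) = 10404 - (8732/15323 + 1230/(-437)) = 10404 - (8732/15323 + 1230*(-1/437)) = 10404 - (8732/15323 - 1230/437) = 10404 - 1*(-15031406/6696151) = 10404 + 15031406/6696151 = 69681786410/6696151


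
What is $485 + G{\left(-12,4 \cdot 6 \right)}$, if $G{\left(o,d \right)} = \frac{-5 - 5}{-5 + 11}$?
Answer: $\frac{1450}{3} \approx 483.33$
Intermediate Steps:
$G{\left(o,d \right)} = - \frac{5}{3}$ ($G{\left(o,d \right)} = - \frac{10}{6} = \left(-10\right) \frac{1}{6} = - \frac{5}{3}$)
$485 + G{\left(-12,4 \cdot 6 \right)} = 485 - \frac{5}{3} = \frac{1450}{3}$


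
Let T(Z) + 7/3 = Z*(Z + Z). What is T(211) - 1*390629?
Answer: -904768/3 ≈ -3.0159e+5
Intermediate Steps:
T(Z) = -7/3 + 2*Z² (T(Z) = -7/3 + Z*(Z + Z) = -7/3 + Z*(2*Z) = -7/3 + 2*Z²)
T(211) - 1*390629 = (-7/3 + 2*211²) - 1*390629 = (-7/3 + 2*44521) - 390629 = (-7/3 + 89042) - 390629 = 267119/3 - 390629 = -904768/3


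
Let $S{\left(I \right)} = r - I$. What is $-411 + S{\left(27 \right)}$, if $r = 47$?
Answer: $-391$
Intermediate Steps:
$S{\left(I \right)} = 47 - I$
$-411 + S{\left(27 \right)} = -411 + \left(47 - 27\right) = -411 + 20 = -391$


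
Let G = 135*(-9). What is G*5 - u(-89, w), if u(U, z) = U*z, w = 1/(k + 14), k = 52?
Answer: -400861/66 ≈ -6073.6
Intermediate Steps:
G = -1215
w = 1/66 (w = 1/(52 + 14) = 1/66 ≈ 0.015152)
G*5 - u(-89, w) = -1215*5 - (-89)/66 = -6075 - 1*(-89/66) = -6075 + 89/66 = -400861/66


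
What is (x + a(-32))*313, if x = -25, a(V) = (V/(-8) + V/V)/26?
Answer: -201885/26 ≈ -7764.8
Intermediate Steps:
a(V) = 1/26 - V/208 (a(V) = (V*(-1/8) + 1)*(1/26) = (-V/8 + 1)*(1/26) = (1 - V/8)*(1/26) = 1/26 - V/208)
(x + a(-32))*313 = (-25 + (1/26 - 1/208*(-32)))*313 = (-25 + (1/26 + 2/13))*313 = (-25 + 5/26)*313 = -645/26*313 = -201885/26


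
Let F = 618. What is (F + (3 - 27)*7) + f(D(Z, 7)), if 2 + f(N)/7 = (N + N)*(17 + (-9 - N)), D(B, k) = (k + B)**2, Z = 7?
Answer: -515436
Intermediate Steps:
D(B, k) = (B + k)**2
f(N) = -14 + 14*N*(8 - N) (f(N) = -14 + 7*((N + N)*(17 + (-9 - N))) = -14 + 7*((2*N)*(8 - N)) = -14 + 7*(2*N*(8 - N)) = -14 + 14*N*(8 - N))
(F + (3 - 27)*7) + f(D(Z, 7)) = (618 + (3 - 27)*7) + (-14 - 14*(7 + 7)**4 + 112*(7 + 7)**2) = (618 - 24*7) + (-14 - 14*(14**2)**2 + 112*14**2) = (618 - 168) + (-14 - 14*196**2 + 112*196) = 450 + (-14 - 14*38416 + 21952) = 450 + (-14 - 537824 + 21952) = 450 - 515886 = -515436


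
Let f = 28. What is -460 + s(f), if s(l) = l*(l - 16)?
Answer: -124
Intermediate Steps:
s(l) = l*(-16 + l)
-460 + s(f) = -460 + 28*(-16 + 28) = -460 + 28*12 = -460 + 336 = -124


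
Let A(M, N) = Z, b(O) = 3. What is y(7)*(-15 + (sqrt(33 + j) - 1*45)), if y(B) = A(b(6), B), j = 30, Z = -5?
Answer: 300 - 15*sqrt(7) ≈ 260.31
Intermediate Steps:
A(M, N) = -5
y(B) = -5
y(7)*(-15 + (sqrt(33 + j) - 1*45)) = -5*(-15 + (sqrt(33 + 30) - 1*45)) = -5*(-15 + (sqrt(63) - 45)) = -5*(-15 + (3*sqrt(7) - 45)) = -5*(-15 + (-45 + 3*sqrt(7))) = -5*(-60 + 3*sqrt(7)) = 300 - 15*sqrt(7)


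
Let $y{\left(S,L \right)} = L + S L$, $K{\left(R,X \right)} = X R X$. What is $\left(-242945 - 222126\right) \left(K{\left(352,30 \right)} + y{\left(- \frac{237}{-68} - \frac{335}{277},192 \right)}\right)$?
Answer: $- \frac{695175592485840}{4709} \approx -1.4763 \cdot 10^{11}$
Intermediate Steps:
$K{\left(R,X \right)} = R X^{2}$ ($K{\left(R,X \right)} = R X X = R X^{2}$)
$y{\left(S,L \right)} = L + L S$
$\left(-242945 - 222126\right) \left(K{\left(352,30 \right)} + y{\left(- \frac{237}{-68} - \frac{335}{277},192 \right)}\right) = \left(-242945 - 222126\right) \left(352 \cdot 30^{2} + 192 \left(1 - \left(- \frac{237}{68} + \frac{335}{277}\right)\right)\right) = - 465071 \left(352 \cdot 900 + 192 \left(1 - - \frac{42869}{18836}\right)\right) = - 465071 \left(316800 + 192 \left(1 + \left(\frac{237}{68} - \frac{335}{277}\right)\right)\right) = - 465071 \left(316800 + 192 \left(1 + \frac{42869}{18836}\right)\right) = - 465071 \left(316800 + 192 \cdot \frac{61705}{18836}\right) = - 465071 \left(316800 + \frac{2961840}{4709}\right) = \left(-465071\right) \frac{1494773040}{4709} = - \frac{695175592485840}{4709}$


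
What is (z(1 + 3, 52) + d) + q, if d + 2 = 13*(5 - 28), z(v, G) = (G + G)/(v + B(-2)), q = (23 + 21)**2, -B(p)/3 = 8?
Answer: 8149/5 ≈ 1629.8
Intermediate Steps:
B(p) = -24 (B(p) = -3*8 = -24)
q = 1936 (q = 44**2 = 1936)
z(v, G) = 2*G/(-24 + v) (z(v, G) = (G + G)/(v - 24) = (2*G)/(-24 + v) = 2*G/(-24 + v))
d = -301 (d = -2 + 13*(5 - 28) = -2 + 13*(-23) = -2 - 299 = -301)
(z(1 + 3, 52) + d) + q = (2*52/(-24 + (1 + 3)) - 301) + 1936 = (2*52/(-24 + 4) - 301) + 1936 = (2*52/(-20) - 301) + 1936 = (2*52*(-1/20) - 301) + 1936 = (-26/5 - 301) + 1936 = -1531/5 + 1936 = 8149/5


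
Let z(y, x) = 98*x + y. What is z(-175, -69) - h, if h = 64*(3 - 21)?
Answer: -5785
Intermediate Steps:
z(y, x) = y + 98*x
h = -1152 (h = 64*(-18) = -1152)
z(-175, -69) - h = (-175 + 98*(-69)) - 1*(-1152) = (-175 - 6762) + 1152 = -6937 + 1152 = -5785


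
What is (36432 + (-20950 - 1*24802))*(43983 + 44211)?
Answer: -821968080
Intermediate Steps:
(36432 + (-20950 - 1*24802))*(43983 + 44211) = (36432 + (-20950 - 24802))*88194 = (36432 - 45752)*88194 = -9320*88194 = -821968080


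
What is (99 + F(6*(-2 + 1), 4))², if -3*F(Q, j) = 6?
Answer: 9409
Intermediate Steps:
F(Q, j) = -2 (F(Q, j) = -⅓*6 = -2)
(99 + F(6*(-2 + 1), 4))² = (99 - 2)² = 97² = 9409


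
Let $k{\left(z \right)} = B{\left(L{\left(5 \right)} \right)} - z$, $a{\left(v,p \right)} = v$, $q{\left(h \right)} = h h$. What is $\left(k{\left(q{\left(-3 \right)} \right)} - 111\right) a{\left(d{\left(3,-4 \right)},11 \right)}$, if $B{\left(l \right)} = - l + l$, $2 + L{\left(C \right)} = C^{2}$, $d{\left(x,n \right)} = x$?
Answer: $-360$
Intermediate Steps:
$L{\left(C \right)} = -2 + C^{2}$
$B{\left(l \right)} = 0$
$q{\left(h \right)} = h^{2}$
$k{\left(z \right)} = - z$ ($k{\left(z \right)} = 0 - z = - z$)
$\left(k{\left(q{\left(-3 \right)} \right)} - 111\right) a{\left(d{\left(3,-4 \right)},11 \right)} = \left(- \left(-3\right)^{2} - 111\right) 3 = \left(\left(-1\right) 9 - 111\right) 3 = \left(-9 - 111\right) 3 = \left(-120\right) 3 = -360$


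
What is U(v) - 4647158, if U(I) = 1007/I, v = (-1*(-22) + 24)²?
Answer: -9833385321/2116 ≈ -4.6472e+6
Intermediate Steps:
v = 2116 (v = (22 + 24)² = 46² = 2116)
U(v) - 4647158 = 1007/2116 - 4647158 = -9833385321/2116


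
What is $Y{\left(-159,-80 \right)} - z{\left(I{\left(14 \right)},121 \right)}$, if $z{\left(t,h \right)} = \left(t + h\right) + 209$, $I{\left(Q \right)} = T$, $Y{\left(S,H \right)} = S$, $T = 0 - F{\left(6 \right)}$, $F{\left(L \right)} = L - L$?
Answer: $-489$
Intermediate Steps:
$F{\left(L \right)} = 0$
$T = 0$ ($T = 0 - 0 = 0 + 0 = 0$)
$I{\left(Q \right)} = 0$
$z{\left(t,h \right)} = 209 + h + t$ ($z{\left(t,h \right)} = \left(h + t\right) + 209 = 209 + h + t$)
$Y{\left(-159,-80 \right)} - z{\left(I{\left(14 \right)},121 \right)} = -159 - \left(209 + 121 + 0\right) = -159 - 330 = -489$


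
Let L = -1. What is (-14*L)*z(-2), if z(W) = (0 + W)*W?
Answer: 56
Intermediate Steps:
z(W) = W² (z(W) = W*W = W²)
(-14*L)*z(-2) = -14*(-1)*(-2)² = 14*4 = 56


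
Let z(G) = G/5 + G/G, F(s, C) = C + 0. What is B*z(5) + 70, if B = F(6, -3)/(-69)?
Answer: 1612/23 ≈ 70.087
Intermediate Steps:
F(s, C) = C
z(G) = 1 + G/5 (z(G) = G*(⅕) + 1 = G/5 + 1 = 1 + G/5)
B = 1/23 (B = -3/(-69) = -3*(-1/69) = 1/23 ≈ 0.043478)
B*z(5) + 70 = (1 + (⅕)*5)/23 + 70 = (1 + 1)/23 + 70 = (1/23)*2 + 70 = 2/23 + 70 = 1612/23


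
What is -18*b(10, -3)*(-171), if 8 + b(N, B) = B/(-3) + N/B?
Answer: -31806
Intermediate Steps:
b(N, B) = -8 - B/3 + N/B (b(N, B) = -8 + (B/(-3) + N/B) = -8 + (B*(-⅓) + N/B) = -8 + (-B/3 + N/B) = -8 - B/3 + N/B)
-18*b(10, -3)*(-171) = -18*(-8 - ⅓*(-3) + 10/(-3))*(-171) = -18*(-8 + 1 + 10*(-⅓))*(-171) = -18*(-8 + 1 - 10/3)*(-171) = -18*(-31/3)*(-171) = 186*(-171) = -31806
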